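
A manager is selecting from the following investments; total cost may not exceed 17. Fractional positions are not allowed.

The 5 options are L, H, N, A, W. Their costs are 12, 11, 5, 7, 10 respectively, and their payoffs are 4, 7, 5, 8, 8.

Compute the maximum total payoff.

This is a 0-1 knapsack instance.
Take A and W: cost 7 + 10 = 17 ≤ 17, payoff 8 + 8 = 16.
No other feasible combination does better.

16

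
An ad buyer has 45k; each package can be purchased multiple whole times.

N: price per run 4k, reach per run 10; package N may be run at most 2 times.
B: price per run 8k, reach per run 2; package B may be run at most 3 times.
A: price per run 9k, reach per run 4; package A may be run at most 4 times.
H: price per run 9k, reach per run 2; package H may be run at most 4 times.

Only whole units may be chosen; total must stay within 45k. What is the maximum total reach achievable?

36

N has the best ratio (10/4); taking only N gives at most 2×10 = 20 (stopped by the supply cap of 2).
Mixing does better — 2×N and 4×A: price 44 ≤ 45, reach 2·10 + 4·4 = 36.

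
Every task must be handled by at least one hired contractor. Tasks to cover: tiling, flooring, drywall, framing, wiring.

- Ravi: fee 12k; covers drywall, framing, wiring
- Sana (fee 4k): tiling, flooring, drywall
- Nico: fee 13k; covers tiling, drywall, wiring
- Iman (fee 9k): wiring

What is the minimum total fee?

Choose Ravi and Sana: together they cover tiling, flooring, drywall, framing, wiring — every task.
Total fee: 12 + 4 = 16.
No cover costs less than 16.

16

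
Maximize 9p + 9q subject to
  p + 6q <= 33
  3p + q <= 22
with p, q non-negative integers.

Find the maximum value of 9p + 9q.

90

(p,q)=(6,4): 1·6+6·4=30≤33, 3·6+1·4=22≤22, objective 90.
(p,q)=(5,4): 1·5+6·4=29≤33, 3·5+1·4=19≤22, objective 81.
(p,q)=(6,3): 1·6+6·3=24≤33, 3·6+1·3=21≤22, objective 81.
Maximum is 90 at (p,q)=(6,4).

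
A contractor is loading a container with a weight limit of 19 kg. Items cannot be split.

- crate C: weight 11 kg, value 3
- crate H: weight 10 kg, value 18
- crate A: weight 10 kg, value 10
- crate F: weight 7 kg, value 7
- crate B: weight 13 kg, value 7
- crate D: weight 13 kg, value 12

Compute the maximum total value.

25

crate H: weight 10 ≤ 19, value 18.
crate H + crate F: weight 10 + 7 = 17 ≤ 19, value 18 + 7 = 25.
crate A + crate F: weight 10 + 7 = 17 ≤ 19, value 10 + 7 = 17.
Best is crate H and crate F with total value 25.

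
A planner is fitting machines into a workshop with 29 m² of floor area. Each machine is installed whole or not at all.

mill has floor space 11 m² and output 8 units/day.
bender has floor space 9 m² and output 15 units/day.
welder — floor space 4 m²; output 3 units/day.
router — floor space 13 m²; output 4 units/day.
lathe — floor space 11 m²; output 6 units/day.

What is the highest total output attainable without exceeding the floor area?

26

Take mill, bender, and welder: floor space 11 + 9 + 4 = 24 ≤ 29, output 8 + 15 + 3 = 26.
No other feasible combination does better.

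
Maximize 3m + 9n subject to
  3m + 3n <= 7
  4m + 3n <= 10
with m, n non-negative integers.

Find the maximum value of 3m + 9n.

18

(m,n)=(0,2): 3·0+3·2=6≤7, 4·0+3·2=6≤10, objective 18.
(m,n)=(1,1): 3·1+3·1=6≤7, 4·1+3·1=7≤10, objective 12.
Maximum is 18 at (m,n)=(0,2).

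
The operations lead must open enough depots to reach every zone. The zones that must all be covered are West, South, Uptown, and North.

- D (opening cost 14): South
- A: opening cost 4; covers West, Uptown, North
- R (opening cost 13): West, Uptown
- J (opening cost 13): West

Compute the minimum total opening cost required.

This is a weighted set-cover instance.
Choose D and A: together they cover West, South, Uptown, North — every zone.
Total opening cost: 14 + 4 = 18.
No cover costs less than 18.

18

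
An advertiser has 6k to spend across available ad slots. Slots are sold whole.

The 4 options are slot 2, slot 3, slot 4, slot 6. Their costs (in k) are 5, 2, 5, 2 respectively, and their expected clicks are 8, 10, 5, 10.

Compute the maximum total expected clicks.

Take slot 3 and slot 6: cost 2 + 2 = 4 ≤ 6, expected clicks 10 + 10 = 20.
No other feasible combination does better.

20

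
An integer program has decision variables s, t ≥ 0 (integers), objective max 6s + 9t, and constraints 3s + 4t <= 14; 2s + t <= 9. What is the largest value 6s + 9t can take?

(s,t)=(2,2): 3·2+4·2=14≤14, 2·2+1·2=6≤9, objective 30.
(s,t)=(3,1): 3·3+4·1=13≤14, 2·3+1·1=7≤9, objective 27.
(s,t)=(0,3): 3·0+4·3=12≤14, 2·0+1·3=3≤9, objective 27.
(s,t)=(1,2): 3·1+4·2=11≤14, 2·1+1·2=4≤9, objective 24.
Maximum is 30 at (s,t)=(2,2).

30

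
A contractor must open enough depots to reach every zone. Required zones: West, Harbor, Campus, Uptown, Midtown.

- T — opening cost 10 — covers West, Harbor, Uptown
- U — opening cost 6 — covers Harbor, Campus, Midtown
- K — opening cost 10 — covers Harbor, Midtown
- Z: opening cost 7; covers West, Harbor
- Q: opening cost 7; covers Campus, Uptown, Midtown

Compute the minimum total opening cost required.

The greedy cost-per-new-zone heuristic would pick U and T for 16, but a cheaper cover exists.
Choose Z and Q: together they cover West, Harbor, Campus, Uptown, Midtown — every zone.
Total opening cost: 7 + 7 = 14.
No cover costs less than 14.

14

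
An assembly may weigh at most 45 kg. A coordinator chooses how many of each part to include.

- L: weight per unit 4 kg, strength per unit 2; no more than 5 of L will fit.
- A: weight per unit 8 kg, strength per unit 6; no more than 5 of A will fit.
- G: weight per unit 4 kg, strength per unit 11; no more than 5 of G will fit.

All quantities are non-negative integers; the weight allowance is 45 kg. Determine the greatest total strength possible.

2×L, 2×A, and 5×G: weight 44 ≤ 45, strength 2·2 + 2·6 + 5·11 = 71.
3×A and 5×G: weight 44 ≤ 45, strength 3·6 + 5·11 = 73.
Best is 73.

73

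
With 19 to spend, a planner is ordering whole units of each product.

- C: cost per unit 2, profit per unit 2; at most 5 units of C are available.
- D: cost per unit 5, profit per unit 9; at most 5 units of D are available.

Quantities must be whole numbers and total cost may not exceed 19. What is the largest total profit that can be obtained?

31

This is a bounded integer knapsack.
Take 2×C and 3×D: cost 19 ≤ 19, profit 2·2 + 3·9 = 31.
No other integer combination yields more.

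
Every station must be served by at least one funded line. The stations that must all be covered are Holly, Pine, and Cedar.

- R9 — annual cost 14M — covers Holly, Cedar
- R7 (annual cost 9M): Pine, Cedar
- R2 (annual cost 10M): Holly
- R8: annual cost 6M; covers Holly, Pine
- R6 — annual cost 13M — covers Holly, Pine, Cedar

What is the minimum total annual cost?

13

The greedy cost-per-new-station heuristic would pick R8 and R7 for 15, but a cheaper cover exists.
R6 alone covers Holly, Pine, Cedar — every station.
Total annual cost: 13.
No cover costs less than 13.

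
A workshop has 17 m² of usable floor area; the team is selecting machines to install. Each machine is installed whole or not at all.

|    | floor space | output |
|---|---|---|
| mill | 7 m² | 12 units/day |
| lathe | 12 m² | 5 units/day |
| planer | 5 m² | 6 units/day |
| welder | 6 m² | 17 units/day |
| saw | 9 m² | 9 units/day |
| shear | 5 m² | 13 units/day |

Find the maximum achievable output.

36

Allowing fractional choices, the relaxed optimum would be about 40.3, but machines are indivisible.
planer + welder + shear: floor space 5 + 6 + 5 = 16 ≤ 17, output 6 + 17 + 13 = 36.
mill + planer + shear: floor space 7 + 5 + 5 = 17 ≤ 17, output 12 + 6 + 13 = 31.
welder + shear: floor space 6 + 5 = 11 ≤ 17, output 17 + 13 = 30.
Best is planer, welder, and shear with total output 36.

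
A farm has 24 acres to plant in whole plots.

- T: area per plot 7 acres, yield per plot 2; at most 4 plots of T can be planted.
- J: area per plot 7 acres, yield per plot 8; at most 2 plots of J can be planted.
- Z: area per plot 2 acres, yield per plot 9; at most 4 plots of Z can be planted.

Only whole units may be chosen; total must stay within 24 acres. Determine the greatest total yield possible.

Z has the best ratio (9/2); taking only Z gives at most 4×9 = 36 (stopped by the supply cap of 4).
Mixing does better — 2×J and 4×Z: area 22 ≤ 24, yield 2·8 + 4·9 = 52.

52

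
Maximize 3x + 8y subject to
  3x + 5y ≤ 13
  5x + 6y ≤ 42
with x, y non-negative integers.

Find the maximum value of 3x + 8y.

19

(x,y)=(1,2): 3·1+5·2=13≤13, 5·1+6·2=17≤42, objective 19.
(x,y)=(0,2): 3·0+5·2=10≤13, 5·0+6·2=12≤42, objective 16.
(x,y)=(2,1): 3·2+5·1=11≤13, 5·2+6·1=16≤42, objective 14.
(x,y)=(1,1): 3·1+5·1=8≤13, 5·1+6·1=11≤42, objective 11.
Maximum is 19 at (x,y)=(1,2).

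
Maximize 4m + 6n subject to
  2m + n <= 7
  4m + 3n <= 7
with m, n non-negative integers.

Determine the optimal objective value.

12

The continuous relaxation peaks at (0, 2.33) with value 14.00; rounding to a feasible lattice point costs some objective.
(m,n)=(0,2): 2·0+1·2=2≤7, 4·0+3·2=6≤7, objective 12.
(m,n)=(1,1): 2·1+1·1=3≤7, 4·1+3·1=7≤7, objective 10.
(m,n)=(0,1): 2·0+1·1=1≤7, 4·0+3·1=3≤7, objective 6.
No feasible integer point exceeds 12.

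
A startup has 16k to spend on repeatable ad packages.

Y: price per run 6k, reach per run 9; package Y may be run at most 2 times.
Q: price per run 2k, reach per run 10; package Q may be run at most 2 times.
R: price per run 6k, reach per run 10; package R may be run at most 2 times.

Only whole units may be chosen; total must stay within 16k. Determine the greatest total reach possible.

40

Q has the best ratio (10/2); taking only Q gives at most 2×10 = 20 (stopped by the supply cap of 2).
Mixing does better — 2×Q and 2×R: price 16 ≤ 16, reach 2·10 + 2·10 = 40.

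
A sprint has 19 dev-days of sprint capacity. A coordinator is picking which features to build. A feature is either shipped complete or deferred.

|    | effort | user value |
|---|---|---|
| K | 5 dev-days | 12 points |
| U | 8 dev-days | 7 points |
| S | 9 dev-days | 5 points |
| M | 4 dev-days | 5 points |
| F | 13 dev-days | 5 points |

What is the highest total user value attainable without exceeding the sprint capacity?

Allowing fractional choices, the relaxed optimum would be about 25.1, but features are indivisible.
K + U: effort 5 + 8 = 13 ≤ 19, user value 12 + 7 = 19.
K + S + M: effort 5 + 9 + 4 = 18 ≤ 19, user value 12 + 5 + 5 = 22.
K + U + M: effort 5 + 8 + 4 = 17 ≤ 19, user value 12 + 7 + 5 = 24.
Best is K, U, and M with total user value 24.

24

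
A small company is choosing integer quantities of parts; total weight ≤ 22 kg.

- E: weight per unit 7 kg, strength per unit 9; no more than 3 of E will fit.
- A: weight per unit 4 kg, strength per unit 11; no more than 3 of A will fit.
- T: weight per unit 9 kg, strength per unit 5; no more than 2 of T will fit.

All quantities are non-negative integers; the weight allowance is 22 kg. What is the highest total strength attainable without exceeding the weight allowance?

Take 1×E and 3×A: weight 19 ≤ 22, strength 1·9 + 3·11 = 42.
A has the best ratio (11/4) and is taken to its limit of 3; remaining capacity is filled optimally with the others.

42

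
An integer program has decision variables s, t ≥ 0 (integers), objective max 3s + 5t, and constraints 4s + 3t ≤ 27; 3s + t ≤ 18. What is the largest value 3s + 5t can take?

(s,t)=(0,9) is feasible, giving 45.
(s,t)=(0,8) is feasible, giving 40.
No feasible integer point exceeds 45.

45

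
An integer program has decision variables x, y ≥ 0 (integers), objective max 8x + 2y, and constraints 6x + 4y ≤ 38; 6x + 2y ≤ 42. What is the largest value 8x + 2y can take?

Relaxing integrality, the LP optimum is 50.67 at (x,y) = (6.33, 0), which is not an integer point.
(x,y)=(6,0): 6·6+4·0=36≤38, 6·6+2·0=36≤42, objective 48.
(x,y)=(5,1): 6·5+4·1=34≤38, 6·5+2·1=32≤42, objective 42.
(x,y)=(5,0): 6·5+4·0=30≤38, 6·5+2·0=30≤42, objective 40.
No feasible integer point exceeds 48.

48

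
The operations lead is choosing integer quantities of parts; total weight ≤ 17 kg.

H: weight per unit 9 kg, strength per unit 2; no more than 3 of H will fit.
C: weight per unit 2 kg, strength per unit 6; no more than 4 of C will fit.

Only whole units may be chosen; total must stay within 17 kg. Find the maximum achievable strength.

This is a bounded integer knapsack.
1×H and 4×C: weight 17 ≤ 17, strength 1·2 + 4·6 = 26.
4×C: weight 8 ≤ 17, strength 4·6 = 24.
Best is 26.

26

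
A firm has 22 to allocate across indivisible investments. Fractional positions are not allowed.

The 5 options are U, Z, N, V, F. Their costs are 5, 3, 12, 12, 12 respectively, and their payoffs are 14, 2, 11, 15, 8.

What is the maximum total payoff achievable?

31

Allowing fractional choices, the relaxed optimum would be about 33.6, but investments are indivisible.
U + Z + V: cost 5 + 3 + 12 = 20 ≤ 22, payoff 14 + 2 + 15 = 31.
U + V: cost 5 + 12 = 17 ≤ 22, payoff 14 + 15 = 29.
U + Z + N: cost 5 + 3 + 12 = 20 ≤ 22, payoff 14 + 2 + 11 = 27.
Best is U, Z, and V with total payoff 31.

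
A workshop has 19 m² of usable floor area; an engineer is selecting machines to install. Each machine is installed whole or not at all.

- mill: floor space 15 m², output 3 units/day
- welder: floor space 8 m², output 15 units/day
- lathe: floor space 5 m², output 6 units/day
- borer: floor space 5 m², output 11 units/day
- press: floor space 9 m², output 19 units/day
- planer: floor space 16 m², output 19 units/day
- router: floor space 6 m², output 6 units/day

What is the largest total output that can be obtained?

welder + press: floor space 8 + 9 = 17 ≤ 19, output 15 + 19 = 34.
welder + lathe + borer: floor space 8 + 5 + 5 = 18 ≤ 19, output 15 + 6 + 11 = 32.
lathe + borer + press: floor space 5 + 5 + 9 = 19 ≤ 19, output 6 + 11 + 19 = 36.
Best is lathe, borer, and press with total output 36.

36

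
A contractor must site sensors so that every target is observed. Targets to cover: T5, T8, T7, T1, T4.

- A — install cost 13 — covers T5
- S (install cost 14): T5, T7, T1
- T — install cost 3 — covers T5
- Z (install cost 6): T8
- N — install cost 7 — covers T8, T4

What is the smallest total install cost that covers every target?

21

The greedy cost-per-new-target heuristic would pick T, N, and S for 24, but a cheaper cover exists.
Choose S and N: together they cover T5, T8, T7, T1, T4 — every target.
Total install cost: 14 + 7 = 21.
No cover costs less than 21.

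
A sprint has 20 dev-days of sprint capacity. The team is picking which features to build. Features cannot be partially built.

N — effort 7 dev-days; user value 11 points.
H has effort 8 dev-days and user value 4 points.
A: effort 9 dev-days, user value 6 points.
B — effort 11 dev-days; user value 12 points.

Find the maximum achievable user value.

23

N + B: effort 7 + 11 = 18 ≤ 20, user value 11 + 12 = 23.
A + B: effort 9 + 11 = 20 ≤ 20, user value 6 + 12 = 18.
N + A: effort 7 + 9 = 16 ≤ 20, user value 11 + 6 = 17.
Best is N and B with total user value 23.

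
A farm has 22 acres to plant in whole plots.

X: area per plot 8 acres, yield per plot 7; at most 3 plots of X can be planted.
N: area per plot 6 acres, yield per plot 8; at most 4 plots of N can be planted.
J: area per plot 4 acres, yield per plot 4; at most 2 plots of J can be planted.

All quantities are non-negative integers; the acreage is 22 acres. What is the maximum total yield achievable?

This is a bounded integer knapsack.
N has the best ratio (8/6); taking only N gives at most 3×8 = 24 (stopped by the area limit).
Mixing does better — 3×N and 1×J: area 22 ≤ 22, yield 3·8 + 1·4 = 28.

28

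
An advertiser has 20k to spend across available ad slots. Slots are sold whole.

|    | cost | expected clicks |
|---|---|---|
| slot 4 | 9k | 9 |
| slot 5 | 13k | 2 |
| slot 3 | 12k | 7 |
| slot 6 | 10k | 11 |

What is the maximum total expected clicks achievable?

20

Allowing fractional choices, the relaxed optimum would be about 20.6, but ad slots are indivisible.
slot 6: cost 10 ≤ 20, expected clicks 11.
slot 4 + slot 6: cost 9 + 10 = 19 ≤ 20, expected clicks 9 + 11 = 20.
Best is slot 4 and slot 6 with total expected clicks 20.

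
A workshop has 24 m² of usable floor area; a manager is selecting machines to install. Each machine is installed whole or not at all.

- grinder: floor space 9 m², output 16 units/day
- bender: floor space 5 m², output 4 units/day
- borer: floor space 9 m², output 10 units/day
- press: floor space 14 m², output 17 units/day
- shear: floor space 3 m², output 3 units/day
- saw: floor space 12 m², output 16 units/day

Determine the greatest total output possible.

grinder + press: floor space 9 + 14 = 23 ≤ 24, output 16 + 17 = 33.
grinder + shear + saw: floor space 9 + 3 + 12 = 24 ≤ 24, output 16 + 3 + 16 = 35.
grinder + saw: floor space 9 + 12 = 21 ≤ 24, output 16 + 16 = 32.
Best is grinder, shear, and saw with total output 35.

35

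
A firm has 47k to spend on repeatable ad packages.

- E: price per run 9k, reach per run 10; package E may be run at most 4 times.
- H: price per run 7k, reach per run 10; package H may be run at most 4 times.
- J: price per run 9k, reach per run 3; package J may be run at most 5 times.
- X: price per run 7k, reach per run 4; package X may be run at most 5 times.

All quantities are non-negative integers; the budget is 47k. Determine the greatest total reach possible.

H has the best ratio (10/7); taking only H gives at most 4×10 = 40 (stopped by the supply cap of 4).
Mixing does better — 2×E and 4×H: price 46 ≤ 47, reach 2·10 + 4·10 = 60.

60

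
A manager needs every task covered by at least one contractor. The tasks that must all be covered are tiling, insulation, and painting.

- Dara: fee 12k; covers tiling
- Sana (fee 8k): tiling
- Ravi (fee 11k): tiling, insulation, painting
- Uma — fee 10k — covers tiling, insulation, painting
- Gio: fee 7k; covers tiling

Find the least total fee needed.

Uma alone covers tiling, insulation, painting — every task.
Total fee: 10.
No cover costs less than 10.

10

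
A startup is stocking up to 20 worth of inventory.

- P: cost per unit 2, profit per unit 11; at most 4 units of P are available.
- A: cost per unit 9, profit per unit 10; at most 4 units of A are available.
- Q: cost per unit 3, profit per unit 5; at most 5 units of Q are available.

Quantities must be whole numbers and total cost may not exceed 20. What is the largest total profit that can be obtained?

This is a bounded integer knapsack.
P has the best ratio (11/2); taking only P gives at most 4×11 = 44 (stopped by the supply cap of 4).
Mixing does better — 4×P and 4×Q: cost 20 ≤ 20, profit 4·11 + 4·5 = 64.

64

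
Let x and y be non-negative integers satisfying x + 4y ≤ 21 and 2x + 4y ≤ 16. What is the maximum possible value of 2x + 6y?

(x,y)=(0,4): 1·0+4·4=16≤21, 2·0+4·4=16≤16, objective 24.
(x,y)=(1,3): 1·1+4·3=13≤21, 2·1+4·3=14≤16, objective 20.
(x,y)=(0,3): 1·0+4·3=12≤21, 2·0+4·3=12≤16, objective 18.
The best lattice point is (0,4), giving 24.

24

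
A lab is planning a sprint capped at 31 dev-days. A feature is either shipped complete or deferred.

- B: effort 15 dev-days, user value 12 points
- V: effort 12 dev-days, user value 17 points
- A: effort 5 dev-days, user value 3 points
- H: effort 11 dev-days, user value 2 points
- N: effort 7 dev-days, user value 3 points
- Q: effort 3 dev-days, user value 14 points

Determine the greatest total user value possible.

This is a 0-1 knapsack instance.
Allowing fractional choices, the relaxed optimum would be about 43.6, but features are indivisible.
V + A + N + Q: effort 12 + 5 + 7 + 3 = 27 ≤ 31, user value 17 + 3 + 3 + 14 = 37.
V + A + H + Q: effort 12 + 5 + 11 + 3 = 31 ≤ 31, user value 17 + 3 + 2 + 14 = 36.
B + V + Q: effort 15 + 12 + 3 = 30 ≤ 31, user value 12 + 17 + 14 = 43.
Best is B, V, and Q with total user value 43.

43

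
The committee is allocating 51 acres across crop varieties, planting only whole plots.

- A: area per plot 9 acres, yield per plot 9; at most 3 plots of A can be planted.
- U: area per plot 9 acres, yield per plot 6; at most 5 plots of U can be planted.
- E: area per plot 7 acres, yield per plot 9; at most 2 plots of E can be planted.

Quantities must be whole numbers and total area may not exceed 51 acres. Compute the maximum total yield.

51

3×A, 1×U, and 2×E: area 50 ≤ 51, yield 3·9 + 1·6 + 2·9 = 51.
2×A, 2×U, and 2×E: area 50 ≤ 51, yield 2·9 + 2·6 + 2·9 = 48.
Best is 51.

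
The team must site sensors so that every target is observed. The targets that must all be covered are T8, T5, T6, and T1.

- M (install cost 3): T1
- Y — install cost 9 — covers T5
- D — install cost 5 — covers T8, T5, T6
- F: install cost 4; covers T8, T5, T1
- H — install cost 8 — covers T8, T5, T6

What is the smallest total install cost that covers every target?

Choose M and D: together they cover T8, T5, T6, T1 — every target.
Total install cost: 3 + 5 = 8.

8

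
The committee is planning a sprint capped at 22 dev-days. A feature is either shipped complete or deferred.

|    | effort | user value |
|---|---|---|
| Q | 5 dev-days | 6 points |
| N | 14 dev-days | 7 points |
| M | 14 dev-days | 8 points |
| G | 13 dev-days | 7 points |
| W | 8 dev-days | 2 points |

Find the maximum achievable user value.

Treat it as a binary knapsack problem.
Allowing fractional choices, the relaxed optimum would be about 15.6, but features are indivisible.
Q + M: effort 5 + 14 = 19 ≤ 22, user value 6 + 8 = 14.
Q + N: effort 5 + 14 = 19 ≤ 22, user value 6 + 7 = 13.
Q + G: effort 5 + 13 = 18 ≤ 22, user value 6 + 7 = 13.
Best is Q and M with total user value 14.

14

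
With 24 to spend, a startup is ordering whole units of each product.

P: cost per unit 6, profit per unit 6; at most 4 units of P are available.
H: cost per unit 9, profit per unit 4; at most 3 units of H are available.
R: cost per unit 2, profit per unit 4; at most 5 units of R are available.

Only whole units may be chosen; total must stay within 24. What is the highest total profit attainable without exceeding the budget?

R has the best ratio (4/2); taking only R gives at most 5×4 = 20 (stopped by the supply cap of 5).
Mixing does better — 2×P and 5×R: cost 22 ≤ 24, profit 2·6 + 5·4 = 32.

32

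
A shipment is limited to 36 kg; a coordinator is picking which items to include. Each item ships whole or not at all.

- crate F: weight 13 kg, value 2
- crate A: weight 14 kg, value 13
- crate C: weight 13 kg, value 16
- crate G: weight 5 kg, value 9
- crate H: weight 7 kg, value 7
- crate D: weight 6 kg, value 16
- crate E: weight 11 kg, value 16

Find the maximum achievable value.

57

Allowing fractional choices, the relaxed optimum would be about 58.0, but items are indivisible.
crate C + crate G + crate D + crate E: weight 13 + 5 + 6 + 11 = 35 ≤ 36, value 16 + 9 + 16 + 16 = 57.
crate G + crate H + crate D + crate E: weight 5 + 7 + 6 + 11 = 29 ≤ 36, value 9 + 7 + 16 + 16 = 48.
crate A + crate G + crate D + crate E: weight 14 + 5 + 6 + 11 = 36 ≤ 36, value 13 + 9 + 16 + 16 = 54.
Best is crate C, crate G, crate D, and crate E with total value 57.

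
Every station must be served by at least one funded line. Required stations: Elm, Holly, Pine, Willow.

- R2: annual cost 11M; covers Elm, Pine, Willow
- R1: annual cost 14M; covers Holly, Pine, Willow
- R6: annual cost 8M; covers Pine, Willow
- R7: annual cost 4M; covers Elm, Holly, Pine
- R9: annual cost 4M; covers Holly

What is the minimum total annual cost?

12

Choose R6 and R7: together they cover Elm, Holly, Pine, Willow — every station.
Total annual cost: 8 + 4 = 12.
No cover costs less than 12.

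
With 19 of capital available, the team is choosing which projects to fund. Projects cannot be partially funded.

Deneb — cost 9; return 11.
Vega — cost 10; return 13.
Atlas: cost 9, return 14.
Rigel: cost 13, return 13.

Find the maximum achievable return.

Deneb + Atlas: cost 9 + 9 = 18 ≤ 19, return 11 + 14 = 25.
Vega + Atlas: cost 10 + 9 = 19 ≤ 19, return 13 + 14 = 27.
Best is Vega and Atlas with total return 27.

27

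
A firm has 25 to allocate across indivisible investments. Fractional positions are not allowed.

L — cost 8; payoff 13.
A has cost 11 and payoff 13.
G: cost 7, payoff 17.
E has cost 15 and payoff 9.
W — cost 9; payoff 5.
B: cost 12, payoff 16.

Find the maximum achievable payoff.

L + G: cost 8 + 7 = 15 ≤ 25, payoff 13 + 17 = 30.
G + B: cost 7 + 12 = 19 ≤ 25, payoff 17 + 16 = 33.
L + G + W: cost 8 + 7 + 9 = 24 ≤ 25, payoff 13 + 17 + 5 = 35.
Best is L, G, and W with total payoff 35.

35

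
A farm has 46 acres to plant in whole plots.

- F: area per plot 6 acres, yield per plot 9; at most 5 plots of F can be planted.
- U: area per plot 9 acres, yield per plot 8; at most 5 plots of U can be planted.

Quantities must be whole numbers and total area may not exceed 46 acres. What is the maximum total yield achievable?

Take 5×F and 1×U: area 39 ≤ 46, yield 5·9 + 1·8 = 53.
F has the best ratio (9/6) and is taken to its limit of 5; remaining capacity is filled optimally with the others.

53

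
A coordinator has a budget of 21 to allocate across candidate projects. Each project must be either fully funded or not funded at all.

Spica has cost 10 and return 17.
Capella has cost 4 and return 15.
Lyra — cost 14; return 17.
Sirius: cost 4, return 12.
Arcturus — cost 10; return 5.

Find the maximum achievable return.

Capella + Lyra: cost 4 + 14 = 18 ≤ 21, return 15 + 17 = 32.
Spica + Capella: cost 10 + 4 = 14 ≤ 21, return 17 + 15 = 32.
Spica + Capella + Sirius: cost 10 + 4 + 4 = 18 ≤ 21, return 17 + 15 + 12 = 44.
Best is Spica, Capella, and Sirius with total return 44.

44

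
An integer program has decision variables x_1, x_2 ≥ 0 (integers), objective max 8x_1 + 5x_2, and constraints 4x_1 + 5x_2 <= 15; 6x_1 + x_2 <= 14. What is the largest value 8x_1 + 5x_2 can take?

21

The continuous relaxation peaks at (2.12, 1.31) with value 23.46; rounding to a feasible lattice point costs some objective.
(x_1,x_2)=(2,1): 4·2+5·1=13≤15, 6·2+1·1=13≤14, objective 21.
(x_1,x_2)=(1,2): 4·1+5·2=14≤15, 6·1+1·2=8≤14, objective 18.
Maximum is 21 at (x_1,x_2)=(2,1).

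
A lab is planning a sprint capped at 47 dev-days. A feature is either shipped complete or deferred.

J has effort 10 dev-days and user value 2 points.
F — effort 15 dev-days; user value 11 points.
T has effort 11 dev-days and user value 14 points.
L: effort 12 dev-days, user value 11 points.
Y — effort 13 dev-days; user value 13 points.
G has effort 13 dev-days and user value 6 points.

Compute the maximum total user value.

T + L + Y: effort 11 + 12 + 13 = 36 ≤ 47, user value 14 + 11 + 13 = 38.
J + T + L + Y: effort 10 + 11 + 12 + 13 = 46 ≤ 47, user value 2 + 14 + 11 + 13 = 40.
F + T + Y: effort 15 + 11 + 13 = 39 ≤ 47, user value 11 + 14 + 13 = 38.
Best is J, T, L, and Y with total user value 40.

40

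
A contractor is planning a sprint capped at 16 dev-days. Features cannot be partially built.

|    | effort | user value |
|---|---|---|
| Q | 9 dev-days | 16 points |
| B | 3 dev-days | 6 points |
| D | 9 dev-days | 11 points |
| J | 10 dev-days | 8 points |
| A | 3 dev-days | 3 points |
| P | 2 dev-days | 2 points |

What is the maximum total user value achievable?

Take Q, B, and A: effort 9 + 3 + 3 = 15 ≤ 16, user value 16 + 6 + 3 = 25.
No other feasible combination does better.

25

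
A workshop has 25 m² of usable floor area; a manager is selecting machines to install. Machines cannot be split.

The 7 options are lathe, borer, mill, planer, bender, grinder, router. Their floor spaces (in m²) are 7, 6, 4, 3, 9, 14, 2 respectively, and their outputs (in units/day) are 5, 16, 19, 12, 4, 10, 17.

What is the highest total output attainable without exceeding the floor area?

69

Allowing fractional choices, the relaxed optimum would be about 71.1, but machines are indivisible.
lathe + borer + mill + planer + router: floor space 7 + 6 + 4 + 3 + 2 = 22 ≤ 25, output 5 + 16 + 19 + 12 + 17 = 69.
borer + mill + planer + router: floor space 6 + 4 + 3 + 2 = 15 ≤ 25, output 16 + 19 + 12 + 17 = 64.
borer + mill + planer + bender + router: floor space 6 + 4 + 3 + 9 + 2 = 24 ≤ 25, output 16 + 19 + 12 + 4 + 17 = 68.
Best is lathe, borer, mill, planer, and router with total output 69.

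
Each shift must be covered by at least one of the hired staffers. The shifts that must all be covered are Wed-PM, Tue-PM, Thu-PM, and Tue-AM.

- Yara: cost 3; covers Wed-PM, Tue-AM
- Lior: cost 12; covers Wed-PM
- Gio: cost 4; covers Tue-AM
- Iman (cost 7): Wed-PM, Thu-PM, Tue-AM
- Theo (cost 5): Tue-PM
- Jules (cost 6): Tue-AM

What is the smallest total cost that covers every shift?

The greedy cost-per-new-shift heuristic would pick Yara, Theo, and Iman for 15, but a cheaper cover exists.
Choose Iman and Theo: together they cover Wed-PM, Tue-PM, Thu-PM, Tue-AM — every shift.
Total cost: 7 + 5 = 12.
No cover costs less than 12.

12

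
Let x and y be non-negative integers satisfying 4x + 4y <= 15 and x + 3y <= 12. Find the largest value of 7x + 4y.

21

Relaxing integrality, the LP optimum is 26.25 at (x,y) = (3.75, 0), which is not an integer point.
(x,y)=(3,0) is feasible, giving 21.
(x,y)=(2,1) is feasible, giving 18.
(x,y)=(2,0) is feasible, giving 14.
Maximum is 21 at (x,y)=(3,0).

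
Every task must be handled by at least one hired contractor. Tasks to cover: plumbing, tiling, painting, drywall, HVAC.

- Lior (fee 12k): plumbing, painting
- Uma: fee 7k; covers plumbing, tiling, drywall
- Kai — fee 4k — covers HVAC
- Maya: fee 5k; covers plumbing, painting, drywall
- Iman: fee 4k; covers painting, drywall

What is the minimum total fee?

15

This is a weighted set-cover instance.
The greedy cost-per-new-task heuristic would pick Maya, Kai, and Uma for 16, but a cheaper cover exists.
Choose Uma, Kai, and Iman: together they cover plumbing, tiling, painting, drywall, HVAC — every task.
Total fee: 7 + 4 + 4 = 15.
No cover costs less than 15.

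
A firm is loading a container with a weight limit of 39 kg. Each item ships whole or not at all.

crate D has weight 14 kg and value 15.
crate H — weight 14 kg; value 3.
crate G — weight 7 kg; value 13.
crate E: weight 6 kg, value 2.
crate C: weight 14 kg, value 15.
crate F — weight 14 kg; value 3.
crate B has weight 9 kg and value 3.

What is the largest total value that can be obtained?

crate D + crate G + crate C: weight 14 + 7 + 14 = 35 ≤ 39, value 15 + 13 + 15 = 43.
crate G + crate E + crate C + crate B: weight 7 + 6 + 14 + 9 = 36 ≤ 39, value 13 + 2 + 15 + 3 = 33.
crate D + crate G + crate E + crate B: weight 14 + 7 + 6 + 9 = 36 ≤ 39, value 15 + 13 + 2 + 3 = 33.
Best is crate D, crate G, and crate C with total value 43.

43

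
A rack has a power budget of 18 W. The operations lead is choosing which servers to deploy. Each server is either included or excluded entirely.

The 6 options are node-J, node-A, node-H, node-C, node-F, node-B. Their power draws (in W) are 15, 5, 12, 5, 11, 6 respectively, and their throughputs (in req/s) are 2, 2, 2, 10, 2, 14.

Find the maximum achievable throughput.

26

Treat it as a binary knapsack problem.
node-A + node-B: power draw 5 + 6 = 11 ≤ 18, throughput 2 + 14 = 16.
node-A + node-C + node-B: power draw 5 + 5 + 6 = 16 ≤ 18, throughput 2 + 10 + 14 = 26.
node-C + node-B: power draw 5 + 6 = 11 ≤ 18, throughput 10 + 14 = 24.
Best is node-A, node-C, and node-B with total throughput 26.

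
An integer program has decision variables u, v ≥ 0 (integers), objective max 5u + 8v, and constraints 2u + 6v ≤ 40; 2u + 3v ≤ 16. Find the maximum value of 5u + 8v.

(u,v)=(2,4): 2·2+6·4=28≤40, 2·2+3·4=16≤16, objective 42.
(u,v)=(0,5): 2·0+6·5=30≤40, 2·0+3·5=15≤16, objective 40.
(u,v)=(3,3): 2·3+6·3=24≤40, 2·3+3·3=15≤16, objective 39.
(u,v)=(1,4): 2·1+6·4=26≤40, 2·1+3·4=14≤16, objective 37.
No feasible integer point exceeds 42.

42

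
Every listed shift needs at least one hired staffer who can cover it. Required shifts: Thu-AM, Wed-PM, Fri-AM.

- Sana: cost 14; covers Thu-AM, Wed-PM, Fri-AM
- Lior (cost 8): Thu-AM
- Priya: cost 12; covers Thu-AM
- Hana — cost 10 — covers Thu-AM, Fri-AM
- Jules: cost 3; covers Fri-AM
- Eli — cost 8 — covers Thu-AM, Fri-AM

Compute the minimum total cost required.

14

Sana alone covers Thu-AM, Wed-PM, Fri-AM — every shift.
Total cost: 14.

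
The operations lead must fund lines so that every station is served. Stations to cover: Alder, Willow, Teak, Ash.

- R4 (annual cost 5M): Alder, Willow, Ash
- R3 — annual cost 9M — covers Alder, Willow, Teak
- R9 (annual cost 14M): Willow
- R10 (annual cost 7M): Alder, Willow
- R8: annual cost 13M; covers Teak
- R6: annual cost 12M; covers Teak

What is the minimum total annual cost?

14

Choose R4 and R3: together they cover Alder, Willow, Teak, Ash — every station.
Total annual cost: 5 + 9 = 14.
No cover costs less than 14.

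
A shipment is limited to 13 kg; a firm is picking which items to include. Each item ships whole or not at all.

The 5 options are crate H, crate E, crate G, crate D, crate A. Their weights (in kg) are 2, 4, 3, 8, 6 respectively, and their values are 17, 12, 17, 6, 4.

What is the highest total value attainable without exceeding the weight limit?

Take crate H, crate E, and crate G: weight 2 + 4 + 3 = 9 ≤ 13, value 17 + 12 + 17 = 46.
No other feasible combination does better.

46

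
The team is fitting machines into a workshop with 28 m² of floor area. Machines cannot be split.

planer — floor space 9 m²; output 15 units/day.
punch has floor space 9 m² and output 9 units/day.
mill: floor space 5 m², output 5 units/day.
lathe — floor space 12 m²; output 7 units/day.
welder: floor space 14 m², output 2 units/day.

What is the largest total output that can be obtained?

Allowing fractional choices, the relaxed optimum would be about 31.9, but machines are indivisible.
planer + mill + lathe: floor space 9 + 5 + 12 = 26 ≤ 28, output 15 + 5 + 7 = 27.
planer + punch + mill: floor space 9 + 9 + 5 = 23 ≤ 28, output 15 + 9 + 5 = 29.
planer + punch: floor space 9 + 9 = 18 ≤ 28, output 15 + 9 = 24.
Best is planer, punch, and mill with total output 29.

29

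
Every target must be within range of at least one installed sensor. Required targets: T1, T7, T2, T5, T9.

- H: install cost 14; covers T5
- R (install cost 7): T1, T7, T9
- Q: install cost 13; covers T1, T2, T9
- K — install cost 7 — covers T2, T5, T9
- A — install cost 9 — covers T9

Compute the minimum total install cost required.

Choose R and K: together they cover T1, T7, T2, T5, T9 — every target.
Total install cost: 7 + 7 = 14.
No cover costs less than 14.

14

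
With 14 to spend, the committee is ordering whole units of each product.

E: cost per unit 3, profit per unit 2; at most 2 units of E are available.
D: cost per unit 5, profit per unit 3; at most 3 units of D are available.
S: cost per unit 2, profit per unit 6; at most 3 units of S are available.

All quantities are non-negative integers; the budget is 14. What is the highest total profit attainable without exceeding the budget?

This is a bounded integer knapsack.
1×E, 1×D, and 3×S: cost 14 ≤ 14, profit 1·2 + 1·3 + 3·6 = 23.
2×E and 3×S: cost 12 ≤ 14, profit 2·2 + 3·6 = 22.
Best is 23.

23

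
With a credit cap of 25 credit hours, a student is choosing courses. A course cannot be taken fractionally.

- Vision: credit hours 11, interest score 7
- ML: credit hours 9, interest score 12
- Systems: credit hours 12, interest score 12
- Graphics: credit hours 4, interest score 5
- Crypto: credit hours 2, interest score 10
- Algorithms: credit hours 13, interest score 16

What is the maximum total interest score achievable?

38

Take ML, Crypto, and Algorithms: credit hours 9 + 2 + 13 = 24 ≤ 25, interest score 12 + 10 + 16 = 38.
No other feasible combination does better.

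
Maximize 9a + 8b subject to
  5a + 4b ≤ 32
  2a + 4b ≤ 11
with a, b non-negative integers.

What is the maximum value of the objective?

(a,b)=(5,0): 5·5+4·0=25≤32, 2·5+4·0=10≤11, objective 45.
(a,b)=(4,0): 5·4+4·0=20≤32, 2·4+4·0=8≤11, objective 36.
No feasible integer point exceeds 45.

45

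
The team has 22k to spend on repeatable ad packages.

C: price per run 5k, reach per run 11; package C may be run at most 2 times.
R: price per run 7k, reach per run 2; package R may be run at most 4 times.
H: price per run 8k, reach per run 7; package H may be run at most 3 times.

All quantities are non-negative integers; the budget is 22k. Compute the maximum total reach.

29

This is a bounded integer knapsack.
Take 2×C and 1×H: price 18 ≤ 22, reach 2·11 + 1·7 = 29.
C has the best ratio (11/5) and is taken to its limit of 2; remaining capacity is filled optimally with the others.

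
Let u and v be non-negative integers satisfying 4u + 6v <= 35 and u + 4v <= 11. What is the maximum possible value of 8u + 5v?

64

(u,v)=(8,0) is feasible, giving 64.
(u,v)=(7,1) is feasible, giving 61.
Maximum is 64 at (u,v)=(8,0).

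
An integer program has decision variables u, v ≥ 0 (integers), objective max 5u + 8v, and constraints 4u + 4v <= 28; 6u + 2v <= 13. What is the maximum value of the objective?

48

Relaxing integrality, the LP optimum is 52.00 at (u,v) = (0, 6.5), which is not an integer point.
(u,v)=(0,6): 4·0+4·6=24≤28, 6·0+2·6=12≤13, objective 48.
(u,v)=(0,5): 4·0+4·5=20≤28, 6·0+2·5=10≤13, objective 40.
No feasible integer point exceeds 48.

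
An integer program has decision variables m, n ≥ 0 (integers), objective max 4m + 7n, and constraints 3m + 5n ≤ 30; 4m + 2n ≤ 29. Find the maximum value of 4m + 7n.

(m,n)=(0,6): 3·0+5·6=30≤30, 4·0+2·6=12≤29, objective 42.
(m,n)=(1,5): 3·1+5·5=28≤30, 4·1+2·5=14≤29, objective 39.
(m,n)=(0,5): 3·0+5·5=25≤30, 4·0+2·5=10≤29, objective 35.
No feasible integer point exceeds 42.

42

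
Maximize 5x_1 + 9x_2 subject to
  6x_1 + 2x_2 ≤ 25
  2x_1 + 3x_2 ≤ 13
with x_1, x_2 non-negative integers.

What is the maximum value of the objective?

(x_1,x_2)=(2,3): 6·2+2·3=18≤25, 2·2+3·3=13≤13, objective 37.
(x_1,x_2)=(0,4): 6·0+2·4=8≤25, 2·0+3·4=12≤13, objective 36.
The best lattice point is (2,3), giving 37.

37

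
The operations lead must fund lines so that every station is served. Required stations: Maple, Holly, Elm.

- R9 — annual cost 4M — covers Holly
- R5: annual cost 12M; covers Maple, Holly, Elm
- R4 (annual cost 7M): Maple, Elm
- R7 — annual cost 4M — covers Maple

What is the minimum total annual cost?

11

Choose R9 and R4: together they cover Maple, Holly, Elm — every station.
Total annual cost: 4 + 7 = 11.
No cover costs less than 11.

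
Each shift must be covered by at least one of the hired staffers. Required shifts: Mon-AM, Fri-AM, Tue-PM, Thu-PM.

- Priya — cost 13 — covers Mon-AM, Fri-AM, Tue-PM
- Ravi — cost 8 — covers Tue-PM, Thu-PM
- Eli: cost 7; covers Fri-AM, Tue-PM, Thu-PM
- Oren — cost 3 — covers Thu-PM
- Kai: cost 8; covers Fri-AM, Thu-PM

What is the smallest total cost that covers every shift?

16

The greedy cost-per-new-shift heuristic would pick Eli and Priya for 20, but a cheaper cover exists.
Choose Priya and Oren: together they cover Mon-AM, Fri-AM, Tue-PM, Thu-PM — every shift.
Total cost: 13 + 3 = 16.
No cover costs less than 16.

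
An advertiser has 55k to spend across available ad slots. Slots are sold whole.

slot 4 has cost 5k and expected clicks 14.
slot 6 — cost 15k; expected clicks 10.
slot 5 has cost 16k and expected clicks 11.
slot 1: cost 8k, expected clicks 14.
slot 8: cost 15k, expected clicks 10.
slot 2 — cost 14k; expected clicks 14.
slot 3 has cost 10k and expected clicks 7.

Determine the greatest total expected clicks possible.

60

slot 4 + slot 6 + slot 1 + slot 2 + slot 3: cost 5 + 15 + 8 + 14 + 10 = 52 ≤ 55, expected clicks 14 + 10 + 14 + 14 + 7 = 59.
slot 4 + slot 5 + slot 1 + slot 2 + slot 3: cost 5 + 16 + 8 + 14 + 10 = 53 ≤ 55, expected clicks 14 + 11 + 14 + 14 + 7 = 60.
Best is slot 4, slot 5, slot 1, slot 2, and slot 3 with total expected clicks 60.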